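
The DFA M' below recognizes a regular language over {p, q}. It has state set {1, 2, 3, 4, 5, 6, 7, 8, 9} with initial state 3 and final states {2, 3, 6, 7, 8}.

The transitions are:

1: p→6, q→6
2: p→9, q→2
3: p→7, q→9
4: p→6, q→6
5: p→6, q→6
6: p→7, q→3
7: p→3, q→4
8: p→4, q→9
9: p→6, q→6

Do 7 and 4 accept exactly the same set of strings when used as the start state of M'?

No

First remove the unreachable states {1,2,5,8}; 5 states remain.
Initial partition by acceptance: {3,6,7} | {4,9}.
Refine {3,6,7} on symbol q: members go to different blocks, giving {3,7} and {6}.
Stable partition: {3,7} | {4,9} | {6} — 3 equivalence classes.
7 and 4 end up in different blocks, so they are distinguishable. For instance, the string 'ε' is accepted from only 7.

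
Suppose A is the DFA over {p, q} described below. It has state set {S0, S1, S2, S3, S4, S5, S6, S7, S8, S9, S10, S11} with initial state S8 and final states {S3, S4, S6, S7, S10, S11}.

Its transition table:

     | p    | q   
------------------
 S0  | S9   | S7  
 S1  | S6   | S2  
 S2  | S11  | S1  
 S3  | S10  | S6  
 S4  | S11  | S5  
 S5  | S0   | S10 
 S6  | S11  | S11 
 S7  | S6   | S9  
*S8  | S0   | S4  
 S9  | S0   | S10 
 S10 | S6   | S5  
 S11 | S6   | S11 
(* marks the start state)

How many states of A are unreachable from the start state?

Starting at S8 and following transitions, the reachable set is {S0, S4, S5, S6, S7, S8, S9, S10, S11}. That leaves S1, S2, S3 unreachable — 3 in total.

3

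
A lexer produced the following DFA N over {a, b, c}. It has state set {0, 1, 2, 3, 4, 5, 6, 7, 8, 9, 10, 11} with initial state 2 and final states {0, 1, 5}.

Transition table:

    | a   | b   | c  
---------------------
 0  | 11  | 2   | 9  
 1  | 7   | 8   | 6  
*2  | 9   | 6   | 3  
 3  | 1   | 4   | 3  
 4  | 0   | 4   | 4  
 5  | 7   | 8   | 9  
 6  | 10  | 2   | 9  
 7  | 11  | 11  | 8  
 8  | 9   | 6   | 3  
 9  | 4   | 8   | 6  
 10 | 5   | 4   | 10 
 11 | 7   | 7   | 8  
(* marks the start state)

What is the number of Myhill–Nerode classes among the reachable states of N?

5

Every state is reachable, so we keep all 12.
Initial partition by acceptance: {0,1,5} | {2,3,4,6,7,8,9,10,11}.
Split {2,3,4,6,7,8,9,10,11} by δ(·,a) → {2,6,7,8,9,11} and {3,4,10}.
Refine {2,6,7,8,9,11} on symbol a: members go to different blocks, giving {2,7,8,11} and {6,9}.
Split {2,7,8,11} by δ(·,a) → {2,8} and {7,11}.
Stable partition: {0,1,5} | {2,8} | {3,4,10} | {6,9} | {7,11} — 5 equivalence classes.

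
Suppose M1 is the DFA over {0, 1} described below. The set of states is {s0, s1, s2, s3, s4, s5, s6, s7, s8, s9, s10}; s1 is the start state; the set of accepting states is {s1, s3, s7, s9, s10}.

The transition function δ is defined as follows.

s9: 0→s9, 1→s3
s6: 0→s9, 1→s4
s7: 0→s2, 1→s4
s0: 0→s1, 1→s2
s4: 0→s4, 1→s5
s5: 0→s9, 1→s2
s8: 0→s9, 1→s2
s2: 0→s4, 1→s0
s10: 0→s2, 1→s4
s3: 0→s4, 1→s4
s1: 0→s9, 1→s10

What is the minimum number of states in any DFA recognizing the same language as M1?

4

First remove the unreachable states {s6,s7,s8}; 8 states remain.
Initial partition by acceptance: {s1,s3,s9,s10} | {s0,s2,s4,s5}.
Refine {s1,s3,s9,s10} on symbol 0: members go to different blocks, giving {s1,s9} and {s3,s10}.
Refine {s0,s2,s4,s5} on symbol 0: members go to different blocks, giving {s0,s5} and {s2,s4}.
No further refinement is possible. Final partition (4 blocks): {s1,s9} | {s0,s5} | {s3,s10} | {s2,s4}.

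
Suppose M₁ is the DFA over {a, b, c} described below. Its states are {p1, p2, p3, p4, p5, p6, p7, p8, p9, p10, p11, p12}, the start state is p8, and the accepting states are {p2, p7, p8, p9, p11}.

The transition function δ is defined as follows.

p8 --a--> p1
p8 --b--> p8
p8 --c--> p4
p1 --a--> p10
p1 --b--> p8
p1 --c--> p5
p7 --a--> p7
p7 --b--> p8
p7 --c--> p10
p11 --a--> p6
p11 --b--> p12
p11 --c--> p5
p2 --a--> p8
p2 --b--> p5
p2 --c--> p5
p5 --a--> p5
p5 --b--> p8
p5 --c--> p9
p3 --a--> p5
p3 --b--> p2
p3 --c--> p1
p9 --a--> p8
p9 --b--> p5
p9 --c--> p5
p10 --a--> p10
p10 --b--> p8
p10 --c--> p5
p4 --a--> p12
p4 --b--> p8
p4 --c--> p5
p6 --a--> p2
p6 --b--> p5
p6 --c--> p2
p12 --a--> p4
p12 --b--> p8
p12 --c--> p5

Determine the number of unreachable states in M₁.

No path from p8 leads to p2, p3, p6, p7, p11; the other 7 states are all reachable.

5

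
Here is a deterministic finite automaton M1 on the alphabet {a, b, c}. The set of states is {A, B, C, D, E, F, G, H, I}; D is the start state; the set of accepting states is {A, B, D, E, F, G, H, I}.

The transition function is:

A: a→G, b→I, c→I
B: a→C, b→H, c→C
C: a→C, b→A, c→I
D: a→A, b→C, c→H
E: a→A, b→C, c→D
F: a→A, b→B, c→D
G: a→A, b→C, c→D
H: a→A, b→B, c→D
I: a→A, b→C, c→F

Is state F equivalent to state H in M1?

Yes

Reachable states from the start: {A,B,C,D,F,G,H,I}. Unreachable: {E} — drop them.
P0 = {A,B,D,F,G,H,I} | {C}.
On input a, block {A,B,D,F,G,H,I} splits into {A,D,F,G,H,I} and {B}.
Refine {A,D,F,G,H,I} on symbol b: members go to different blocks, giving {D,G,I} and {F,H} and {A}.
On input c, block {D,G,I} splits into {D,I} and {G}.
No further refinement is possible. Final partition (6 blocks): {D,I} | {C} | {B} | {F,H} | {A} | {G}.
F and H lie in the same block of the stable partition, so they are equivalent — no string distinguishes them.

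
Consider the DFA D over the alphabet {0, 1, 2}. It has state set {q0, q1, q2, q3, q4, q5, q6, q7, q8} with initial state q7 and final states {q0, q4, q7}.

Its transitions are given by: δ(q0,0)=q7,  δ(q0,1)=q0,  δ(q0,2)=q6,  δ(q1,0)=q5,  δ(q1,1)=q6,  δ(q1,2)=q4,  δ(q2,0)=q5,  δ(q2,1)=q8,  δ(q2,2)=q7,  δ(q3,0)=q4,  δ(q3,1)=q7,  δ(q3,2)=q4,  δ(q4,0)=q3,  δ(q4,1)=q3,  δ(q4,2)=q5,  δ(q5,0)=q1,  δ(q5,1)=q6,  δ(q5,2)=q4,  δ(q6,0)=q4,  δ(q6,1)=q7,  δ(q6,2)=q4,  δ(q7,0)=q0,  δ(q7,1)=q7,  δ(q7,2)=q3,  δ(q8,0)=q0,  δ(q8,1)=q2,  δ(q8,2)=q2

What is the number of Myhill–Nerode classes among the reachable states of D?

4

States {q2,q8} cannot be reached from the start state, so discard them.
Initial partition by acceptance: {q0,q4,q7} | {q1,q3,q5,q6}.
On input 0, block {q0,q4,q7} splits into {q0,q7} and {q4}.
Refine {q1,q3,q5,q6} on symbol 0: members go to different blocks, giving {q1,q5} and {q3,q6}.
Stable partition: {q0,q7} | {q1,q5} | {q4} | {q3,q6} — 4 equivalence classes.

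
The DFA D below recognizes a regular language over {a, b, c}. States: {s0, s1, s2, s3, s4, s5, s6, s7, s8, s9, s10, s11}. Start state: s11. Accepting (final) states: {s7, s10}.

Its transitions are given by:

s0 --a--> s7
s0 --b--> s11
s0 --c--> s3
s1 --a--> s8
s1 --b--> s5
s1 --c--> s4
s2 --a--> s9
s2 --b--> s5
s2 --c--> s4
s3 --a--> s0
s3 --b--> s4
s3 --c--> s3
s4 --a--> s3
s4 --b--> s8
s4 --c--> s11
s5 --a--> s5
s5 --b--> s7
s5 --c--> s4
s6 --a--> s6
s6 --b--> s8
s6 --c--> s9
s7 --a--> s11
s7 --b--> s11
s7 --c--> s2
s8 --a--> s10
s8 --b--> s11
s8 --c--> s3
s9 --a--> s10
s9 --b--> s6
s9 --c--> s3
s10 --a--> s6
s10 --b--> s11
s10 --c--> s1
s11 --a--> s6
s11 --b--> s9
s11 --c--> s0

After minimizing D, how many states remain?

P0 = {s7,s10} | {s0,s1,s2,s3,s4,s5,s6,s8,s9,s11}.
Refine {s0,s1,s2,s3,s4,s5,s6,s8,s9,s11} on symbol a: members go to different blocks, giving {s1,s2,s3,s4,s5,s6,s11} and {s0,s8,s9}.
Refine {s1,s2,s3,s4,s5,s6,s11} on symbol a: members go to different blocks, giving {s4,s5,s6,s11} and {s1,s2,s3}.
Split {s4,s5,s6,s11} by δ(·,a) → {s5,s6,s11} and {s4}.
Refine {s5,s6,s11} on symbol b: members go to different blocks, giving {s6,s11} and {s5}.
Split {s1,s2,s3} by δ(·,b) → {s1,s2} and {s3}.
The partition is now stable with 7 blocks: {s7,s10} | {s6,s11} | {s0,s8,s9} | {s1,s2} | {s4} | {s5} | {s3}.

7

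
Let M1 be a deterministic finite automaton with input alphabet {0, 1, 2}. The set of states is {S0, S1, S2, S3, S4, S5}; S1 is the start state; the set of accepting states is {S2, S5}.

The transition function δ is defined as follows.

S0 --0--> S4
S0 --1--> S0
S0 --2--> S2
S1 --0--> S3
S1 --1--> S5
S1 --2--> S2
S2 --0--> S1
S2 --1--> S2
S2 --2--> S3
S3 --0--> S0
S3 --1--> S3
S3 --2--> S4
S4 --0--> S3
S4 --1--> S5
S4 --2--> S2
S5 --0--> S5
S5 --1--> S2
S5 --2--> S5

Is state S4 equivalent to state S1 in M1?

Yes

All states are reachable from the start state.
P0 = {S2,S5} | {S0,S1,S3,S4}.
Refine {S2,S5} on symbol 0: members go to different blocks, giving {S2} and {S5}.
Split {S0,S1,S3,S4} by δ(·,1) → {S0,S3} and {S1,S4}.
On input 0, block {S0,S3} splits into {S0} and {S3}.
Stable partition: {S2} | {S0} | {S5} | {S1,S4} | {S3} — 5 equivalence classes.
S4 and S1 lie in the same block of the stable partition, so they are equivalent — no string distinguishes them.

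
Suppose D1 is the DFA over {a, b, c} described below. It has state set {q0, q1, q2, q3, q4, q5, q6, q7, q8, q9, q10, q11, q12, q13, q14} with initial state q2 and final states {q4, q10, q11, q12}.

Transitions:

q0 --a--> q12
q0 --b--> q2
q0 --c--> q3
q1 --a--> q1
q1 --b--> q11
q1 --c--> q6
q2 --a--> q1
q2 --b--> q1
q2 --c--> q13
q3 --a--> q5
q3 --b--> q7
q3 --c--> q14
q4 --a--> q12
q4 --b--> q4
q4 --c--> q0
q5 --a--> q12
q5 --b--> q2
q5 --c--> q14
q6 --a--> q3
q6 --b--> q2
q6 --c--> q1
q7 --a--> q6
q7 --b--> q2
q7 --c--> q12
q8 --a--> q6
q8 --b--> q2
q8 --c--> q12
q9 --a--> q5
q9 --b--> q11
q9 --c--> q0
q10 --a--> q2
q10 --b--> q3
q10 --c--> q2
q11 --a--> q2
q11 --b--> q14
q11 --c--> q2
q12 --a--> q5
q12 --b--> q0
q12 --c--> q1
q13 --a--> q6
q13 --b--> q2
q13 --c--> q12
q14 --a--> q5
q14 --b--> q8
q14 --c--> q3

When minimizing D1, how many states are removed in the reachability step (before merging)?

3

BFS from q2 reaches {q0, q1, q2, q3, q5, q6, q7, q8, q11, q12, q13, q14}; the 3 state(s) q4, q9, q10 are never visited.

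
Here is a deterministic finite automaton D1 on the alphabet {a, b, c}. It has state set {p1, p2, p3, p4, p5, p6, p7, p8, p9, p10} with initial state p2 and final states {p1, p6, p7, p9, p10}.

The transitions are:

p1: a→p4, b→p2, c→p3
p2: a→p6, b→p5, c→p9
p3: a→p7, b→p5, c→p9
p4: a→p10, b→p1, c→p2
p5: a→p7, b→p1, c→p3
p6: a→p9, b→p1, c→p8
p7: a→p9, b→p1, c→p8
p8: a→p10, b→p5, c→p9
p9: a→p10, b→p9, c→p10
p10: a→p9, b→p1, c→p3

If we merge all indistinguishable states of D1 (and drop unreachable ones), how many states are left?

5

P0 = {p1,p6,p7,p9,p10} | {p2,p3,p4,p5,p8}.
Refine {p1,p6,p7,p9,p10} on symbol a: members go to different blocks, giving {p6,p7,p9,p10} and {p1}.
On input b, block {p6,p7,p9,p10} splits into {p6,p7,p10} and {p9}.
Split {p2,p3,p4,p5,p8} by δ(·,b) → {p2,p3,p8} and {p4,p5}.
Stable partition: {p6,p7,p10} | {p2,p3,p8} | {p1} | {p9} | {p4,p5} — 5 equivalence classes.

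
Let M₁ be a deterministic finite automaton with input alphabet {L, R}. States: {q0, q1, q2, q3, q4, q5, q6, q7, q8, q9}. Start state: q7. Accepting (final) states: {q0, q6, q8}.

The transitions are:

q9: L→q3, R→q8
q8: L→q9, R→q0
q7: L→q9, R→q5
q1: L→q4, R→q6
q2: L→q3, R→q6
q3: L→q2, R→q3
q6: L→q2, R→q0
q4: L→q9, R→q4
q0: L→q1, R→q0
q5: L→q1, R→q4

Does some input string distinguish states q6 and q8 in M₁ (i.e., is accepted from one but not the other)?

Start with accepting vs non-accepting: {q0,q6,q8} | {q1,q2,q3,q4,q5,q7,q9}.
On input R, block {q1,q2,q3,q4,q5,q7,q9} splits into {q3,q4,q5,q7} and {q1,q2,q9}.
Stable partition: {q0,q6,q8} | {q3,q4,q5,q7} | {q1,q2,q9} — 3 equivalence classes.
q6 and q8 lie in the same block of the stable partition, so they are equivalent — no string distinguishes them.

No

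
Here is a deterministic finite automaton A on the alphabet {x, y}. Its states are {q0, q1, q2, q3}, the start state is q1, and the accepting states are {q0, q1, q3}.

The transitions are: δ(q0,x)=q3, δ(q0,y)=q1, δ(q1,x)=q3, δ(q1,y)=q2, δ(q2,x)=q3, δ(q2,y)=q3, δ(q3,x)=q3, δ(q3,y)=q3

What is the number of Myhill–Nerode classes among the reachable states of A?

Reachable states from the start: {q1,q2,q3}. Unreachable: {q0} — drop them.
Start with accepting vs non-accepting: {q1,q3} | {q2}.
On input y, block {q1,q3} splits into {q1} and {q3}.
The partition is now stable with 3 blocks: {q1} | {q2} | {q3}.

3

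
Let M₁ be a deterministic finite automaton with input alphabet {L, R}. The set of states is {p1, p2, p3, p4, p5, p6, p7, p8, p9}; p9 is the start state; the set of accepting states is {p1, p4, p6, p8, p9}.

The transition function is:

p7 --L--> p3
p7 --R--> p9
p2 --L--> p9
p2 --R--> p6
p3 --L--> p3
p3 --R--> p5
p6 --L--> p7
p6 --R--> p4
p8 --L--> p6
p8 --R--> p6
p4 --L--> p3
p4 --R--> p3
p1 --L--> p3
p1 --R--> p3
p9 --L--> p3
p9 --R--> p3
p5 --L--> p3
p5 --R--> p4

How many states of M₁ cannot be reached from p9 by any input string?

5

Starting at p9 and following transitions, the reachable set is {p3, p4, p5, p9}. That leaves p1, p2, p6, p7, p8 unreachable — 5 in total.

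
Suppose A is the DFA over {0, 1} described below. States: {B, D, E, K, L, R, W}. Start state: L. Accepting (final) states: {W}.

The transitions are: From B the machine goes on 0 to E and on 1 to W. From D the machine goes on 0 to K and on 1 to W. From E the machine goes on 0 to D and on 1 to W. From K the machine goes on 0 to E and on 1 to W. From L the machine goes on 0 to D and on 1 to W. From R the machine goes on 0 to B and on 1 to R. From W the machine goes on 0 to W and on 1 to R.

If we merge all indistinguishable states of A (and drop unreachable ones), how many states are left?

3

Start with accepting vs non-accepting: {W} | {B,D,E,K,L,R}.
Refine {B,D,E,K,L,R} on symbol 1: members go to different blocks, giving {B,D,E,K,L} and {R}.
The partition is now stable with 3 blocks: {W} | {B,D,E,K,L} | {R}.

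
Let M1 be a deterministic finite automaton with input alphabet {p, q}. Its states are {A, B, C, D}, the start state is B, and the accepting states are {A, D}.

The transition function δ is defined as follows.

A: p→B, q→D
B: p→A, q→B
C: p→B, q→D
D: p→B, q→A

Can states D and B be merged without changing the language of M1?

No

First remove the unreachable states {C}; 3 states remain.
Start with accepting vs non-accepting: {A,D} | {B}.
The partition is now stable with 2 blocks: {A,D} | {B}.
D and B end up in different blocks, so they are distinguishable. For instance, the string 'ε' is accepted from only D.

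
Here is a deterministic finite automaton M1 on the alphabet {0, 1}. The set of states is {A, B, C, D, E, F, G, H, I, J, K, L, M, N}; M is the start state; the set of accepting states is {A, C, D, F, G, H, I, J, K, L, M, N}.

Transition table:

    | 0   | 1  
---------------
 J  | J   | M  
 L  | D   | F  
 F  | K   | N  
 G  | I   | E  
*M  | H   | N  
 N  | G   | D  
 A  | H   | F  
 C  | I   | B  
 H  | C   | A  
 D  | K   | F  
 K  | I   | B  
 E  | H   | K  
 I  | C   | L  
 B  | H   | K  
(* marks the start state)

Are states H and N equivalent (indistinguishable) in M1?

No

First remove the unreachable states {J}; 13 states remain.
P0 = {A,C,D,F,G,H,I,K,L,M,N} | {B,E}.
On input 1, block {A,C,D,F,G,H,I,K,L,M,N} splits into {A,D,F,H,I,L,M,N} and {C,G,K}.
Split {A,D,F,H,I,L,M,N} by δ(·,0) → {D,F,H,I,N} and {A,L,M}.
Refine {D,F,H,I,N} on symbol 1: members go to different blocks, giving {D,F,N} and {H,I}.
Refine {A,L,M} on symbol 0: members go to different blocks, giving {A,M} and {L}.
Split {H,I} by δ(·,1) → {H} and {I}.
Stable partition: {D,F,N} | {B,E} | {C,G,K} | {A,M} | {H} | {L} | {I} — 7 equivalence classes.
H and N end up in different blocks, so they are distinguishable. For instance, the string '101' is accepted from only H.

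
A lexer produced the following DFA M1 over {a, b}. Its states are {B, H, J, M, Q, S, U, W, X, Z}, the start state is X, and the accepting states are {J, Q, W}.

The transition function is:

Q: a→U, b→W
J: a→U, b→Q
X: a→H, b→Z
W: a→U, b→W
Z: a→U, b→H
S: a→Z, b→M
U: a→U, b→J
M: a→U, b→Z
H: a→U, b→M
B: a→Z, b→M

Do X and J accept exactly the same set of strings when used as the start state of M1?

No

Reachable states from the start: {H,J,M,Q,U,W,X,Z}. Unreachable: {B,S} — drop them.
Start with accepting vs non-accepting: {J,Q,W} | {H,M,U,X,Z}.
Refine {H,M,U,X,Z} on symbol b: members go to different blocks, giving {H,M,X,Z} and {U}.
Split {H,M,X,Z} by δ(·,a) → {H,M,Z} and {X}.
Stable partition: {J,Q,W} | {H,M,Z} | {U} | {X} — 4 equivalence classes.
X and J end up in different blocks, so they are distinguishable. For instance, the string 'ε' is accepted from only J.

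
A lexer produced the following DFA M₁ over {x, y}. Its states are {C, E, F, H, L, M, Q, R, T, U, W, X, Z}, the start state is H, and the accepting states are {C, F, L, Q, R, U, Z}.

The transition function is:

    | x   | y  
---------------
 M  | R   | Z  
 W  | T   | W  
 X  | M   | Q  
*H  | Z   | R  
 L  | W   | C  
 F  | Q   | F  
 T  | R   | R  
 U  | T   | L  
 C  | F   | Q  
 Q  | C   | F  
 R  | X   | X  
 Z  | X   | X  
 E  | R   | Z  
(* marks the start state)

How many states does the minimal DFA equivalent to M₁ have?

4

Reachable states from the start: {C,F,H,M,Q,R,X,Z}. Unreachable: {E,L,T,U,W} — drop them.
Initial partition by acceptance: {C,F,Q,R,Z} | {H,M,X}.
On input x, block {C,F,Q,R,Z} splits into {C,F,Q} and {R,Z}.
Refine {H,M,X} on symbol x: members go to different blocks, giving {H,M} and {X}.
No further refinement is possible. Final partition (4 blocks): {C,F,Q} | {H,M} | {R,Z} | {X}.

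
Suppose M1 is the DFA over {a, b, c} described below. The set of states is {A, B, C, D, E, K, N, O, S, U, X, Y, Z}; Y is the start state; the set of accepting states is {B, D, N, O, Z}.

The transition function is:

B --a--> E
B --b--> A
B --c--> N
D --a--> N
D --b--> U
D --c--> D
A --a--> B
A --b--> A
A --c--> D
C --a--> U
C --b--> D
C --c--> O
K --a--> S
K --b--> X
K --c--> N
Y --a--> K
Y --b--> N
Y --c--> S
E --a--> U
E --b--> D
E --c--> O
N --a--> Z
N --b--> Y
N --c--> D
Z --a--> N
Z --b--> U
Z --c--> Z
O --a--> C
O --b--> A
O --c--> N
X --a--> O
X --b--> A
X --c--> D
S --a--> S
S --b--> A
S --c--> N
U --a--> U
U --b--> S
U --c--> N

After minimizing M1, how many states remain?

All states are reachable from the start state.
Start with accepting vs non-accepting: {B,D,N,O,Z} | {A,C,E,K,S,U,X,Y}.
On input a, block {B,D,N,O,Z} splits into {D,N,Z} and {B,O}.
Split {A,C,E,K,S,U,X,Y} by δ(·,a) → {C,E,K,S,U,Y} and {A,X}.
On input b, block {C,E,K,S,U,Y} splits into {C,E,Y} and {K,S} and {U}.
Split {D,N,Z} by δ(·,b) → {D,Z} and {N}.
Split {C,E,Y} by δ(·,a) → {C,E} and {Y}.
The partition is now stable with 8 blocks: {D,Z} | {C,E} | {B,O} | {A,X} | {K,S} | {U} | {N} | {Y}.

8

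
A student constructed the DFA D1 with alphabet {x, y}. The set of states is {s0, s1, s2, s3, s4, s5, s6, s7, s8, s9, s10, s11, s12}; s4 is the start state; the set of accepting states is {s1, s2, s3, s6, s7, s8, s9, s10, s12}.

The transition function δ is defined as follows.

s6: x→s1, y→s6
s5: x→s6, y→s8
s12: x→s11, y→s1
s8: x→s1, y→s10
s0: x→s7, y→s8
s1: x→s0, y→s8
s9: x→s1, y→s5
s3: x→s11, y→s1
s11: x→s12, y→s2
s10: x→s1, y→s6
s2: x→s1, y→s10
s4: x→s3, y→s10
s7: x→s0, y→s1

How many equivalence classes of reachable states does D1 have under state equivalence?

Reachable states from the start: {s0,s1,s2,s3,s4,s6,s7,s8,s10,s11,s12}. Unreachable: {s5,s9} — drop them.
P0 = {s1,s2,s3,s6,s7,s8,s10,s12} | {s0,s4,s11}.
On input x, block {s1,s2,s3,s6,s7,s8,s10,s12} splits into {s1,s3,s7,s12} and {s2,s6,s8,s10}.
On input y, block {s1,s3,s7,s12} splits into {s3,s7,s12} and {s1}.
Stable partition: {s3,s7,s12} | {s0,s4,s11} | {s2,s6,s8,s10} | {s1} — 4 equivalence classes.

4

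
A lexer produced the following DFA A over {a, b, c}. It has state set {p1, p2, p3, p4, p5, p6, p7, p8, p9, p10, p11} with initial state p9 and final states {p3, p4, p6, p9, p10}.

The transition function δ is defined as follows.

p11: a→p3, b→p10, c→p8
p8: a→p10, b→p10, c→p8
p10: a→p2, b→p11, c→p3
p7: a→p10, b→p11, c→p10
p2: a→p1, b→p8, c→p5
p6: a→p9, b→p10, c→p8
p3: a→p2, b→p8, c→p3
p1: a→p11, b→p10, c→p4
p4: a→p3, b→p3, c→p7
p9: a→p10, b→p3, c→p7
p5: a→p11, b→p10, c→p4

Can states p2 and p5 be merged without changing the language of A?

No

First remove the unreachable states {p6}; 10 states remain.
P0 = {p3,p4,p9,p10} | {p1,p2,p5,p7,p8,p11}.
On input a, block {p3,p4,p9,p10} splits into {p3,p10} and {p4,p9}.
Split {p1,p2,p5,p7,p8,p11} by δ(·,a) → {p1,p2,p5} and {p7,p8,p11}.
On input a, block {p1,p2,p5} splits into {p1,p5} and {p2}.
On input b, block {p7,p8,p11} splits into {p8,p11} and {p7}.
Stable partition: {p3,p10} | {p1,p5} | {p4,p9} | {p8,p11} | {p2} | {p7} — 6 equivalence classes.
p2 and p5 end up in different blocks, so they are distinguishable. For instance, the string 'b' is accepted from only p5.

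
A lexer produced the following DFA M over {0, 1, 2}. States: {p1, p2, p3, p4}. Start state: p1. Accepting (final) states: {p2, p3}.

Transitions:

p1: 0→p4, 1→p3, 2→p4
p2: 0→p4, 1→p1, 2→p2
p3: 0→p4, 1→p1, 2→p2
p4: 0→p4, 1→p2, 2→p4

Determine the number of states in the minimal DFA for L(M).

All states are reachable from the start state.
Initial partition by acceptance: {p2,p3} | {p1,p4}.
No further refinement is possible. Final partition (2 blocks): {p2,p3} | {p1,p4}.

2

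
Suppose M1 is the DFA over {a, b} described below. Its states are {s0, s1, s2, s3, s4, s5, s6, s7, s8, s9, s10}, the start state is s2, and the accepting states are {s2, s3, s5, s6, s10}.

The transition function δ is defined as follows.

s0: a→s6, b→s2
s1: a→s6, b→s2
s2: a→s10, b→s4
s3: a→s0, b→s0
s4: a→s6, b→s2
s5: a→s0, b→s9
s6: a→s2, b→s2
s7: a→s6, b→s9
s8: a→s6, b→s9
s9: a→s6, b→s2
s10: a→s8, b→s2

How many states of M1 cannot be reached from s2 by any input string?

5

BFS from s2 reaches {s2, s4, s6, s8, s9, s10}; the 5 state(s) s0, s1, s3, s5, s7 are never visited.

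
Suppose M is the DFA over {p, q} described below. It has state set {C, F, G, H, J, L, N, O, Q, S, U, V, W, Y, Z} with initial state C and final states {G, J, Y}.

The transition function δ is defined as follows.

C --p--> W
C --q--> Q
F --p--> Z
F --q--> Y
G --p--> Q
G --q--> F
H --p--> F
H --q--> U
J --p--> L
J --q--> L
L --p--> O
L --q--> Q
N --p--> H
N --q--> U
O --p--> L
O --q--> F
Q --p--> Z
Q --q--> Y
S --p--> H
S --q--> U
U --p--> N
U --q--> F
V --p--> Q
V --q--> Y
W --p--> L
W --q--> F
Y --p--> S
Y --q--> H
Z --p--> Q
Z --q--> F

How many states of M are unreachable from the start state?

Starting at C and following transitions, the reachable set is {C, F, H, L, N, O, Q, S, U, W, Y, Z}. That leaves G, J, V unreachable — 3 in total.

3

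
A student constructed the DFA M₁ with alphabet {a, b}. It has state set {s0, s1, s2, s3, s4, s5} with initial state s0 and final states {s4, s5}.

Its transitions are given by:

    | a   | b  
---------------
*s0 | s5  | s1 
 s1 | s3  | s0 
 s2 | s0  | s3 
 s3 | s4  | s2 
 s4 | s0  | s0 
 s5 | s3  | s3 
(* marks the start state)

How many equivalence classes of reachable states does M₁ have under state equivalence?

3

All states are reachable from the start state.
Start with accepting vs non-accepting: {s4,s5} | {s0,s1,s2,s3}.
Refine {s0,s1,s2,s3} on symbol a: members go to different blocks, giving {s0,s3} and {s1,s2}.
No further refinement is possible. Final partition (3 blocks): {s4,s5} | {s0,s3} | {s1,s2}.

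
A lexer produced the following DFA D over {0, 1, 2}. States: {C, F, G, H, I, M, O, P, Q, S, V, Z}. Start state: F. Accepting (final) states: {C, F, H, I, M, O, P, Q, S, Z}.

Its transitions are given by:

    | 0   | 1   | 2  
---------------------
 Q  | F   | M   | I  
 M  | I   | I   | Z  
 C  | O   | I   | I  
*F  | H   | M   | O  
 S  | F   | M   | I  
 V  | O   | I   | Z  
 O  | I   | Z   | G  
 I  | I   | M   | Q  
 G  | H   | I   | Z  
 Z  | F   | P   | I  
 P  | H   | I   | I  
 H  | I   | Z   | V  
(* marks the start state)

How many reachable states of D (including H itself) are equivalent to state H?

States {C,S} cannot be reached from the start state, so discard them.
P0 = {F,H,I,M,O,P,Q,Z} | {G,V}.
Split {F,H,I,M,O,P,Q,Z} by δ(·,2) → {F,I,M,P,Q,Z} and {H,O}.
On input 0, block {F,I,M,P,Q,Z} splits into {I,M,Q,Z} and {F,P}.
Split {I,M,Q,Z} by δ(·,0) → {Q,Z} and {I,M}.
On input 1, block {Q,Z} splits into {Z} and {Q}.
Split {F,P} by δ(·,2) → {F} and {P}.
On input 2, block {I,M} splits into {M} and {I}.
The partition is now stable with 8 blocks: {Z} | {G,V} | {H,O} | {F} | {M} | {Q} | {P} | {I}.
The equivalence class containing H is {H,O}, of size 2.

2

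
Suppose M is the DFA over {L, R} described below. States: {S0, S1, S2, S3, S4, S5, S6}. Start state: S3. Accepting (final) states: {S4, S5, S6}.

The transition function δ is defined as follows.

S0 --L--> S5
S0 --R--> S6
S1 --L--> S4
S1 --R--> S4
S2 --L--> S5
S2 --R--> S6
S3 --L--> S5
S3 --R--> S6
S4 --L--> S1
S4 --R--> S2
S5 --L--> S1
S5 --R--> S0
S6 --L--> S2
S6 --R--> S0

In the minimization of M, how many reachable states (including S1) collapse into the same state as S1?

4

Initial partition by acceptance: {S4,S5,S6} | {S0,S1,S2,S3}.
The partition is now stable with 2 blocks: {S4,S5,S6} | {S0,S1,S2,S3}.
The equivalence class containing S1 is {S0,S1,S2,S3}, of size 4.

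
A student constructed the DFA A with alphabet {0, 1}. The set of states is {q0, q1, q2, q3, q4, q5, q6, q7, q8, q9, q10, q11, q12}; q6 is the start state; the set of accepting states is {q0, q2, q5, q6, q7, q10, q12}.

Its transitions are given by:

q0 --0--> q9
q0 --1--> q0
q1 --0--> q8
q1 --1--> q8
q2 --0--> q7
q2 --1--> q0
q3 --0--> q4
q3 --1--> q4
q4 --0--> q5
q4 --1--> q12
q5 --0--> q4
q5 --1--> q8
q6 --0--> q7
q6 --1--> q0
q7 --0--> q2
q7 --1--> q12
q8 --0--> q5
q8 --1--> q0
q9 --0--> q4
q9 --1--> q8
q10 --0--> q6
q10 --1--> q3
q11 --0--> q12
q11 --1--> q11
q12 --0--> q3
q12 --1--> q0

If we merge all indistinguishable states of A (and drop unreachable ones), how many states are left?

5

First remove the unreachable states {q1,q10,q11}; 10 states remain.
Initial partition by acceptance: {q0,q2,q5,q6,q7,q12} | {q3,q4,q8,q9}.
On input 0, block {q0,q2,q5,q6,q7,q12} splits into {q0,q5,q12} and {q2,q6,q7}.
On input 1, block {q0,q5,q12} splits into {q0,q12} and {q5}.
Refine {q3,q4,q8,q9} on symbol 0: members go to different blocks, giving {q3,q9} and {q4,q8}.
The partition is now stable with 5 blocks: {q0,q12} | {q3,q9} | {q2,q6,q7} | {q5} | {q4,q8}.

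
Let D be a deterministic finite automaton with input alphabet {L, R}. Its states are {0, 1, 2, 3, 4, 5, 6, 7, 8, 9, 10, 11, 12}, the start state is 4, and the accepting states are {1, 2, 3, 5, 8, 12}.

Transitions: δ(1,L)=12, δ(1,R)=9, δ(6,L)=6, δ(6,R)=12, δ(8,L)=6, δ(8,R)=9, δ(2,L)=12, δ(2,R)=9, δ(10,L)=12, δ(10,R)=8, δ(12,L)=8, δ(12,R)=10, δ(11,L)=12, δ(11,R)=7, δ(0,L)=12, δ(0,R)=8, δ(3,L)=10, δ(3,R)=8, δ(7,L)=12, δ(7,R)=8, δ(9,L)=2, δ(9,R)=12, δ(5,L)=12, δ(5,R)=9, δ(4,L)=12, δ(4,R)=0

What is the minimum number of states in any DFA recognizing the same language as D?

States {1,3,5,7,11} cannot be reached from the start state, so discard them.
Start with accepting vs non-accepting: {2,8,12} | {0,4,6,9,10}.
On input L, block {2,8,12} splits into {2,12} and {8}.
Split {2,12} by δ(·,L) → {2} and {12}.
Refine {0,4,6,9,10} on symbol L: members go to different blocks, giving {0,4,10} and {6} and {9}.
Refine {0,4,10} on symbol R: members go to different blocks, giving {0,10} and {4}.
No further refinement is possible. Final partition (7 blocks): {2} | {0,10} | {8} | {12} | {6} | {9} | {4}.

7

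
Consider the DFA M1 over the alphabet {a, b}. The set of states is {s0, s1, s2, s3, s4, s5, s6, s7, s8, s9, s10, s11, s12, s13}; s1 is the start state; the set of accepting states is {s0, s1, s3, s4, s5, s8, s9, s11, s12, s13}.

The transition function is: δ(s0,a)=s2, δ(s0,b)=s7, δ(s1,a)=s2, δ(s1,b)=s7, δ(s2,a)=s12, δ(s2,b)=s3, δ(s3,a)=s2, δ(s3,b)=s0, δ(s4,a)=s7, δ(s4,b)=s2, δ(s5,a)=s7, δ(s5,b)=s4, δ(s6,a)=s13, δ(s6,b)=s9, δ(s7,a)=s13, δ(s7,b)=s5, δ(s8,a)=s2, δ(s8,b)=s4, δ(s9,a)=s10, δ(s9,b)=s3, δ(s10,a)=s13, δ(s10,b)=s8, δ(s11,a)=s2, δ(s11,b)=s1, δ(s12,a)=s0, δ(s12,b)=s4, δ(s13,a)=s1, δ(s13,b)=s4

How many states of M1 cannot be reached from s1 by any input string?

5

Starting at s1 and following transitions, the reachable set is {s0, s1, s2, s3, s4, s5, s7, s12, s13}. That leaves s6, s8, s9, s10, s11 unreachable — 5 in total.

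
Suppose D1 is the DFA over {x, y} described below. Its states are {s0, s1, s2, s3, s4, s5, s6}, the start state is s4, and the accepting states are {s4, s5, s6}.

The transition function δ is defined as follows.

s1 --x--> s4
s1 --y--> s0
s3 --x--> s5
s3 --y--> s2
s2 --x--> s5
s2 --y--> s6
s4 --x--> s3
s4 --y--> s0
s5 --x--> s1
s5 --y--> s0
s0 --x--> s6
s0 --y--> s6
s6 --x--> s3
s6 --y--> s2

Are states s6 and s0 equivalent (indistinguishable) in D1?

Start with accepting vs non-accepting: {s4,s5,s6} | {s0,s1,s2,s3}.
Split {s0,s1,s2,s3} by δ(·,y) → {s0,s2} and {s1,s3}.
The partition is now stable with 3 blocks: {s4,s5,s6} | {s0,s2} | {s1,s3}.
s6 and s0 end up in different blocks, so they are distinguishable. For instance, the string 'ε' is accepted from only s6.

No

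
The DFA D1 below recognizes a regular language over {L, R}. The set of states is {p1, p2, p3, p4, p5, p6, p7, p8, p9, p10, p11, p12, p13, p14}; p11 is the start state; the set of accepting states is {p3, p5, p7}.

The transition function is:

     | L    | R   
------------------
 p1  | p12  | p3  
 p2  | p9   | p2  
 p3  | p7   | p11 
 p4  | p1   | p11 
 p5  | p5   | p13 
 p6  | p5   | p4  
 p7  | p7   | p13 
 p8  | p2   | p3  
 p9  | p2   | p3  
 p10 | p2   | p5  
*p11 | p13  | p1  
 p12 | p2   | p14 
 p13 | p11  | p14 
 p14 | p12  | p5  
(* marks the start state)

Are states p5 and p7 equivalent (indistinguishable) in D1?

States {p4,p6,p8,p10} cannot be reached from the start state, so discard them.
Start with accepting vs non-accepting: {p3,p5,p7} | {p1,p2,p9,p11,p12,p13,p14}.
On input R, block {p1,p2,p9,p11,p12,p13,p14} splits into {p2,p11,p12,p13} and {p1,p9,p14}.
On input L, block {p2,p11,p12,p13} splits into {p11,p12,p13} and {p2}.
Refine {p11,p12,p13} on symbol L: members go to different blocks, giving {p11,p13} and {p12}.
Refine {p1,p9,p14} on symbol L: members go to different blocks, giving {p1,p14} and {p9}.
No further refinement is possible. Final partition (6 blocks): {p3,p5,p7} | {p11,p13} | {p1,p14} | {p2} | {p12} | {p9}.
p5 and p7 lie in the same block of the stable partition, so they are equivalent — no string distinguishes them.

Yes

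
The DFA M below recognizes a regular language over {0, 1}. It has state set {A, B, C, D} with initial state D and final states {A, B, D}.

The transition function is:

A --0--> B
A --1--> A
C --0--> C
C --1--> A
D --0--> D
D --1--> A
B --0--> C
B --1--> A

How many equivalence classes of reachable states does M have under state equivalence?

All states are reachable from the start state.
Initial partition by acceptance: {A,B,D} | {C}.
On input 0, block {A,B,D} splits into {A,D} and {B}.
Refine {A,D} on symbol 0: members go to different blocks, giving {A} and {D}.
No further refinement is possible. Final partition (4 blocks): {A} | {C} | {B} | {D}.

4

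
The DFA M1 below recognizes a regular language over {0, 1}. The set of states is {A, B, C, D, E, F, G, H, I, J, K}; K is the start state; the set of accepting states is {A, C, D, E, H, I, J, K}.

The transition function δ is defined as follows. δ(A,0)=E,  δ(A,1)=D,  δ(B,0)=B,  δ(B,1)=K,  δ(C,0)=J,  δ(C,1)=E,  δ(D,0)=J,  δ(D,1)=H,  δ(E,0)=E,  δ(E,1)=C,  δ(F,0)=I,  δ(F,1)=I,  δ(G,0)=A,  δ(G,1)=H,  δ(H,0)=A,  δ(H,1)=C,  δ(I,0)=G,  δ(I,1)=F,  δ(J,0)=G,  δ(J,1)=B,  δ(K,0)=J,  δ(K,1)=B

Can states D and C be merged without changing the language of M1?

Yes

States {F,I} cannot be reached from the start state, so discard them.
Start with accepting vs non-accepting: {A,C,D,E,H,J,K} | {B,G}.
Split {A,C,D,E,H,J,K} by δ(·,0) → {A,C,D,E,H,K} and {J}.
On input 0, block {A,C,D,E,H,K} splits into {A,E,H} and {C,D,K}.
On input 0, block {B,G} splits into {B} and {G}.
Split {C,D,K} by δ(·,1) → {C,D} and {K}.
Stable partition: {A,E,H} | {B} | {J} | {C,D} | {G} | {K} — 6 equivalence classes.
D and C lie in the same block of the stable partition, so they are equivalent — no string distinguishes them.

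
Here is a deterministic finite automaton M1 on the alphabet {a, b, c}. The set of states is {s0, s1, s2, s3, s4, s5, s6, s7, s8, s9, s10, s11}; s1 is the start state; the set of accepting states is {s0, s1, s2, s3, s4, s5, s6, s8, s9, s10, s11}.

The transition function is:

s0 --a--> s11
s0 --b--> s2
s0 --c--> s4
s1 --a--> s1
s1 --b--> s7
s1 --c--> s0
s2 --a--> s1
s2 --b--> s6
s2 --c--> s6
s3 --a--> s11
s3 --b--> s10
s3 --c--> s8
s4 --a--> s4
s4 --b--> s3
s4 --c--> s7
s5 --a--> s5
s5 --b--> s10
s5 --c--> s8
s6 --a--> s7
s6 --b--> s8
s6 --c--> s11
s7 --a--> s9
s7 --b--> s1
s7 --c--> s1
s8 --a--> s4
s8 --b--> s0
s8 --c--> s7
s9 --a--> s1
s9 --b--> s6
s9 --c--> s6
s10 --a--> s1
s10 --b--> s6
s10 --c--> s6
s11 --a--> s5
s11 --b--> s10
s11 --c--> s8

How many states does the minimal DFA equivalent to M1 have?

6

All states are reachable from the start state.
Start with accepting vs non-accepting: {s0,s1,s2,s3,s4,s5,s6,s8,s9,s10,s11} | {s7}.
Split {s0,s1,s2,s3,s4,s5,s6,s8,s9,s10,s11} by δ(·,a) → {s0,s1,s2,s3,s4,s5,s8,s9,s10,s11} and {s6}.
Refine {s0,s1,s2,s3,s4,s5,s8,s9,s10,s11} on symbol b: members go to different blocks, giving {s0,s3,s4,s5,s8,s11} and {s2,s9,s10} and {s1}.
Refine {s0,s3,s4,s5,s8,s11} on symbol b: members go to different blocks, giving {s0,s3,s5,s11} and {s4,s8}.
The partition is now stable with 6 blocks: {s0,s3,s5,s11} | {s7} | {s6} | {s2,s9,s10} | {s1} | {s4,s8}.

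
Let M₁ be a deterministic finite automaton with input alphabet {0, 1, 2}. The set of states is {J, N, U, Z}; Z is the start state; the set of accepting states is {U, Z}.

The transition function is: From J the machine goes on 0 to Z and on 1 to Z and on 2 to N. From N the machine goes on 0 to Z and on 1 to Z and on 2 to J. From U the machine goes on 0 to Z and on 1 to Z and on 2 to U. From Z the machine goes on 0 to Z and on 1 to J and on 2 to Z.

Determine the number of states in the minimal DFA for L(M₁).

2

First remove the unreachable states {U}; 3 states remain.
Initial partition by acceptance: {Z} | {J,N}.
Stable partition: {Z} | {J,N} — 2 equivalence classes.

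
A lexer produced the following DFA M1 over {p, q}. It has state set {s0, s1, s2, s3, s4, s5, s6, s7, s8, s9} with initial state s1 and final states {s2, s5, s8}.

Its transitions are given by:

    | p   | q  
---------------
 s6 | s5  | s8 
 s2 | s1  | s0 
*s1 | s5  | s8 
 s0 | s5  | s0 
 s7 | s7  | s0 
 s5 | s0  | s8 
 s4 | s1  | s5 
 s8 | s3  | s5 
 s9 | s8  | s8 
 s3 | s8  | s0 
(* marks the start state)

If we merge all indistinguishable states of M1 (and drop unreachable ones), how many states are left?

3

First remove the unreachable states {s2,s4,s6,s7,s9}; 5 states remain.
Start with accepting vs non-accepting: {s5,s8} | {s0,s1,s3}.
On input q, block {s0,s1,s3} splits into {s0,s3} and {s1}.
Stable partition: {s5,s8} | {s0,s3} | {s1} — 3 equivalence classes.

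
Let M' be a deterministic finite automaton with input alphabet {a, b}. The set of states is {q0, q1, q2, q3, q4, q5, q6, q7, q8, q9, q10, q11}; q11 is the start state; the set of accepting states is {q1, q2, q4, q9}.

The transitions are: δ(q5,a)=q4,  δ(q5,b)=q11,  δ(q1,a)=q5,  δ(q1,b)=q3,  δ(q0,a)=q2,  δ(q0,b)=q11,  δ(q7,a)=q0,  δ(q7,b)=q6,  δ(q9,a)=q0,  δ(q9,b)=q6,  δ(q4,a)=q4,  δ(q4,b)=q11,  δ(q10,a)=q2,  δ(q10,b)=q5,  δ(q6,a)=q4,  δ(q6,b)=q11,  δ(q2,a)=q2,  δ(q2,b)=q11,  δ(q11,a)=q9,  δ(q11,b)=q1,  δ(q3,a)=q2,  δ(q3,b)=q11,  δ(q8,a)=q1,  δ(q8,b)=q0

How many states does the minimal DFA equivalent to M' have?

Reachable states from the start: {q0,q1,q2,q3,q4,q5,q6,q9,q11}. Unreachable: {q7,q8,q10} — drop them.
Start with accepting vs non-accepting: {q1,q2,q4,q9} | {q0,q3,q5,q6,q11}.
Split {q1,q2,q4,q9} by δ(·,a) → {q1,q9} and {q2,q4}.
Refine {q0,q3,q5,q6,q11} on symbol a: members go to different blocks, giving {q0,q3,q5,q6} and {q11}.
The partition is now stable with 4 blocks: {q1,q9} | {q0,q3,q5,q6} | {q2,q4} | {q11}.

4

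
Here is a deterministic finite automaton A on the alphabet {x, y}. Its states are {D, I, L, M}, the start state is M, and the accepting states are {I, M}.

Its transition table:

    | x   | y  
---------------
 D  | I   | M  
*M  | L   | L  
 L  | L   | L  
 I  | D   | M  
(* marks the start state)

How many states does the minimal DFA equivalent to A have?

2

States {D,I} cannot be reached from the start state, so discard them.
P0 = {M} | {L}.
Stable partition: {M} | {L} — 2 equivalence classes.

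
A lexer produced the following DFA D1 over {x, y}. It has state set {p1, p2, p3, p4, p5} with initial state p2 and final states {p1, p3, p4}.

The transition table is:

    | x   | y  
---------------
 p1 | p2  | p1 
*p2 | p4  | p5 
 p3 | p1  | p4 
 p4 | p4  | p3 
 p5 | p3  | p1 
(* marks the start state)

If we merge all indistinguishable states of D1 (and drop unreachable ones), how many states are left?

5

Start with accepting vs non-accepting: {p1,p3,p4} | {p2,p5}.
Refine {p1,p3,p4} on symbol x: members go to different blocks, giving {p3,p4} and {p1}.
Split {p3,p4} by δ(·,x) → {p3} and {p4}.
Refine {p2,p5} on symbol x: members go to different blocks, giving {p2} and {p5}.
Stable partition: {p3} | {p2} | {p1} | {p4} | {p5} — 5 equivalence classes.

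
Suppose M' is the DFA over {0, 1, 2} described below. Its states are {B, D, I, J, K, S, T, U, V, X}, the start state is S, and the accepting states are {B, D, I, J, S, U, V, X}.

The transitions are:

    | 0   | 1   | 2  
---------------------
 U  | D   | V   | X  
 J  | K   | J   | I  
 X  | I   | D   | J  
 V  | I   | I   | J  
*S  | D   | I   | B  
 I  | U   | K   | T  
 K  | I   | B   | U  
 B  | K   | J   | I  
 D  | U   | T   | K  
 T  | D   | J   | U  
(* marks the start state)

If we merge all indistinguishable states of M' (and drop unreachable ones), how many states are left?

All states are reachable from the start state.
Initial partition by acceptance: {B,D,I,J,S,U,V,X} | {K,T}.
Split {B,D,I,J,S,U,V,X} by δ(·,0) → {D,I,S,U,V,X} and {B,J}.
On input 1, block {D,I,S,U,V,X} splits into {S,U,V,X} and {D,I}.
Refine {S,U,V,X} on symbol 1: members go to different blocks, giving {S,V,X} and {U}.
No further refinement is possible. Final partition (5 blocks): {S,V,X} | {K,T} | {B,J} | {D,I} | {U}.

5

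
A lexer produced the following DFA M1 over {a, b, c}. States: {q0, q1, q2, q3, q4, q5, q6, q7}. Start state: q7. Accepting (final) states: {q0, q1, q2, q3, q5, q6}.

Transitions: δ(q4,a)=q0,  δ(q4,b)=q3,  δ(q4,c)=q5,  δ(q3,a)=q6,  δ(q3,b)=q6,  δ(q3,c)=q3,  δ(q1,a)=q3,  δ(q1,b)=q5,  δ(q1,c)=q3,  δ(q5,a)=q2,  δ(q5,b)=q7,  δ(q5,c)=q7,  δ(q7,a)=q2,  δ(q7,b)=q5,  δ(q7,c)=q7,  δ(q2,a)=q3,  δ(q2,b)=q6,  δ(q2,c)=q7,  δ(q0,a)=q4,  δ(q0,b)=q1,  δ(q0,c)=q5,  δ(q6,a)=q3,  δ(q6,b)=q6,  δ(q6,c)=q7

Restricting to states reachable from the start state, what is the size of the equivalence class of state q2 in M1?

Reachable states from the start: {q2,q3,q5,q6,q7}. Unreachable: {q0,q1,q4} — drop them.
Start with accepting vs non-accepting: {q2,q3,q5,q6} | {q7}.
On input b, block {q2,q3,q5,q6} splits into {q2,q3,q6} and {q5}.
On input c, block {q2,q3,q6} splits into {q2,q6} and {q3}.
Stable partition: {q2,q6} | {q7} | {q5} | {q3} — 4 equivalence classes.
The equivalence class containing q2 is {q2,q6}, of size 2.

2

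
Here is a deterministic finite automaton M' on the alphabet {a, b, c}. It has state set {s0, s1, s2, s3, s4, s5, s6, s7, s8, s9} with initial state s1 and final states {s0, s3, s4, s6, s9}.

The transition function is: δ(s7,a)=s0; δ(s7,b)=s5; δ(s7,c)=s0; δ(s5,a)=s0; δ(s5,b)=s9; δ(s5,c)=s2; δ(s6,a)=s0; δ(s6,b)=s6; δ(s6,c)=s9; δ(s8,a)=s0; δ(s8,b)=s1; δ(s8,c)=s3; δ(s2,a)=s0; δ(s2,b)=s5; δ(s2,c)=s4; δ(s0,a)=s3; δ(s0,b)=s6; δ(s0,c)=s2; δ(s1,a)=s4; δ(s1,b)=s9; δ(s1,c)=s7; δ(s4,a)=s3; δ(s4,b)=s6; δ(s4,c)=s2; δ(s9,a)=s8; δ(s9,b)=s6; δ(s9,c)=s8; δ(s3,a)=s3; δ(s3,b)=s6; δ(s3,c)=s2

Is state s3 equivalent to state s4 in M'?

Yes

Every state is reachable, so we keep all 10.
Initial partition by acceptance: {s0,s3,s4,s6,s9} | {s1,s2,s5,s7,s8}.
Refine {s0,s3,s4,s6,s9} on symbol a: members go to different blocks, giving {s0,s3,s4,s6} and {s9}.
Split {s0,s3,s4,s6} by δ(·,c) → {s0,s3,s4} and {s6}.
Refine {s1,s2,s5,s7,s8} on symbol b: members go to different blocks, giving {s2,s7,s8} and {s1,s5}.
No further refinement is possible. Final partition (5 blocks): {s0,s3,s4} | {s2,s7,s8} | {s9} | {s6} | {s1,s5}.
s3 and s4 lie in the same block of the stable partition, so they are equivalent — no string distinguishes them.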